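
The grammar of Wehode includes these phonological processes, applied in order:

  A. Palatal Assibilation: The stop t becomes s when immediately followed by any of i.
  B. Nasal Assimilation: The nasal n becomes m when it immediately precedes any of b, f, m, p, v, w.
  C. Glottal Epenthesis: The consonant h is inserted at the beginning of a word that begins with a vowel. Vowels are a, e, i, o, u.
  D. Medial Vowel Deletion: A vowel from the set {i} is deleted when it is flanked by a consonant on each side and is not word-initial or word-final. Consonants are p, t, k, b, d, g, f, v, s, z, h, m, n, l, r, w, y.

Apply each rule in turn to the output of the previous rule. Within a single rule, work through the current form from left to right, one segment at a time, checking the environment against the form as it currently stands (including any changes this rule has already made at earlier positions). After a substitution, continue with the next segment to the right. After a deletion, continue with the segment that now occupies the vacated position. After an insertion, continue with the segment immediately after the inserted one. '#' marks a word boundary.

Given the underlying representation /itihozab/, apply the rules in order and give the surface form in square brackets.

[hshozab]

A Palatal Assibilation: [itihozab] → [isihozab]
B Nasal Assimilation: no change — [isihozab]
C Glottal Epenthesis: [isihozab] → [hisihozab]
D Medial Vowel Deletion: [hisihozab] → [hshozab]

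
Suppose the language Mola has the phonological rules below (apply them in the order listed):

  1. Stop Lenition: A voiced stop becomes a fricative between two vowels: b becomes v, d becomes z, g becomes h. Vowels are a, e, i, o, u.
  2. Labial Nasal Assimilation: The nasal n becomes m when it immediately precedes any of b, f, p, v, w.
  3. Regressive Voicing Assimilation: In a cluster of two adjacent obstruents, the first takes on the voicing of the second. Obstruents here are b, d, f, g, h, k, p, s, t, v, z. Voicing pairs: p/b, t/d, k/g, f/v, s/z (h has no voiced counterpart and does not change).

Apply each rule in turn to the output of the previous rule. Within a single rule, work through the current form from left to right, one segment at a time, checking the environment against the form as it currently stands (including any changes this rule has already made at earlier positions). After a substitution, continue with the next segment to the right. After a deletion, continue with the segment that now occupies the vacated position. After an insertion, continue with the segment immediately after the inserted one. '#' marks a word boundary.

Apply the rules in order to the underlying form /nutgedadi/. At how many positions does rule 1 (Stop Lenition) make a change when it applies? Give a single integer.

1 Stop Lenition: [nutgedadi] → [nutgezazi]
2 Labial Nasal Assimilation: no change — [nutgezazi]
3 Regressive Voicing Assimilation: [nutgezazi] → [nudgezazi]
Rule 1 changed 2 position(s).

2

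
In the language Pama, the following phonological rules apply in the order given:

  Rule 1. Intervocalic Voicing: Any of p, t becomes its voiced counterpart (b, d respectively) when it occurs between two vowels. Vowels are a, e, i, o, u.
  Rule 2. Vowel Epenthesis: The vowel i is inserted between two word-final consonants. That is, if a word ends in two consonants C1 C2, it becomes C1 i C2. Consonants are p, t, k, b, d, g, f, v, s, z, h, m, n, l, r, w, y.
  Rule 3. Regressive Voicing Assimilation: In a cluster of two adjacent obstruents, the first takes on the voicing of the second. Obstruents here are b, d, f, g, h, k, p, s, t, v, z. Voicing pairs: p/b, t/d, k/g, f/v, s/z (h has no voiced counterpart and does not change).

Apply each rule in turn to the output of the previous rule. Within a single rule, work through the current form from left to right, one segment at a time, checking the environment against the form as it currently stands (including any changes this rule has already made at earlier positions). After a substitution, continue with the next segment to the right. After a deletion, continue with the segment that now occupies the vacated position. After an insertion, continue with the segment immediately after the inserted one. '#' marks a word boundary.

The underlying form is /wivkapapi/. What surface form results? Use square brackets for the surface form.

Rule 1 Intervocalic Voicing: [wivkapapi] → [wivkababi]
Rule 2 Vowel Epenthesis: no change — [wivkababi]
Rule 3 Regressive Voicing Assimilation: [wivkababi] → [wifkababi]

[wifkababi]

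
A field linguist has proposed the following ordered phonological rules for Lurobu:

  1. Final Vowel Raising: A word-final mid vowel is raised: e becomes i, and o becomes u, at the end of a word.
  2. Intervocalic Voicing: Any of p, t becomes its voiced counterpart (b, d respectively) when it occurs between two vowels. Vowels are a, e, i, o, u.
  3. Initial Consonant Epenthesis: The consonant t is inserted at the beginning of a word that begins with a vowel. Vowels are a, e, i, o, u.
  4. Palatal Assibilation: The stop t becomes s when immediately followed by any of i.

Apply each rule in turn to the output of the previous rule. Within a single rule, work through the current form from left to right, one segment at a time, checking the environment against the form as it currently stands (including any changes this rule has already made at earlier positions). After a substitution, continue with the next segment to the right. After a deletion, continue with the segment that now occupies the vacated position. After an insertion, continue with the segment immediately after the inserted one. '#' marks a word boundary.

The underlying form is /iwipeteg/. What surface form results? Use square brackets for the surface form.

1 Final Vowel Raising: no change — [iwipeteg]
2 Intervocalic Voicing: [iwipeteg] → [iwibedeg]
3 Initial Consonant Epenthesis: [iwibedeg] → [tiwibedeg]
4 Palatal Assibilation: [tiwibedeg] → [siwibedeg]

[siwibedeg]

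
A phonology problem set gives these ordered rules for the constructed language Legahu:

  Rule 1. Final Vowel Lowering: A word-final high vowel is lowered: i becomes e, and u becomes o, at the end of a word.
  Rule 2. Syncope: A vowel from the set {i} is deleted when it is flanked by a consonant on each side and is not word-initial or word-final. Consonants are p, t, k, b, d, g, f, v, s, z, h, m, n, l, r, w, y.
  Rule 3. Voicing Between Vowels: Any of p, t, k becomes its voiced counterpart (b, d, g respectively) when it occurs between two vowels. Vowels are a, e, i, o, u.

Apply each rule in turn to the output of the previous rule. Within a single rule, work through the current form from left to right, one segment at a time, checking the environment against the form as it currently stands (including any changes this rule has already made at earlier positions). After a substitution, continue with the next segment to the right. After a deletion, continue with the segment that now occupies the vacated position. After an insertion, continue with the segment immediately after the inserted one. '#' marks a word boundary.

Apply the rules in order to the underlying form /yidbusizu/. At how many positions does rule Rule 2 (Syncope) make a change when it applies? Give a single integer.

2

Rule 1 Final Vowel Lowering: [yidbusizu] → [yidbusizo]
Rule 2 Syncope: [yidbusizo] → [ydbuszo]
Rule 3 Voicing Between Vowels: no change — [ydbuszo]
Rule Rule 2 changed 2 position(s).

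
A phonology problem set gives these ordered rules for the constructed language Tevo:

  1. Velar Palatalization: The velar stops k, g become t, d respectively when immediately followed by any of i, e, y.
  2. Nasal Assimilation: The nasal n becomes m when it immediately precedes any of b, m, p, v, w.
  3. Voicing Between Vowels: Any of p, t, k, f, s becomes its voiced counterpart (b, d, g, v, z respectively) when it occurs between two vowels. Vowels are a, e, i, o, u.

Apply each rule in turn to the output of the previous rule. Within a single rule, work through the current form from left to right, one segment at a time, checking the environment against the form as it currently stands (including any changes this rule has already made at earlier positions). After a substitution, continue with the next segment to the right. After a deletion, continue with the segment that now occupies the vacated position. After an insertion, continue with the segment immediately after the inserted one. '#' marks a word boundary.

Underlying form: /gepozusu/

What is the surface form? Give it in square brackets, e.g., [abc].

1 Velar Palatalization: [gepozusu] → [depozusu]
2 Nasal Assimilation: no change — [depozusu]
3 Voicing Between Vowels: [depozusu] → [debozuzu]

[debozuzu]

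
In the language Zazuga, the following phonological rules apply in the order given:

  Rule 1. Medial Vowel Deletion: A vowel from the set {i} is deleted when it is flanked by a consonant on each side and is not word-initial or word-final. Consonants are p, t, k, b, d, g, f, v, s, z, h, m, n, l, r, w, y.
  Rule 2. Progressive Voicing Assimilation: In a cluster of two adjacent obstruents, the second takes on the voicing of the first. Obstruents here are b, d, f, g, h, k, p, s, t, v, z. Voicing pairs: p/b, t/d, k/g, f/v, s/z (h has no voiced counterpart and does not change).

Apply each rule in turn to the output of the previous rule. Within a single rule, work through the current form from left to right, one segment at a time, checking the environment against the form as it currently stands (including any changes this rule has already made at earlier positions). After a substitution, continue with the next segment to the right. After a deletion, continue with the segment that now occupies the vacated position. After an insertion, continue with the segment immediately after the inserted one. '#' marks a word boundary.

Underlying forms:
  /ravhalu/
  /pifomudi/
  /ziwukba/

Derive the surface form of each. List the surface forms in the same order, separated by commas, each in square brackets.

[ravhalu], [pfomudi], [zwukpa]

/ravhalu/:
  Rule 1 Medial Vowel Deletion: no change — [ravhalu]
  Rule 2 Progressive Voicing Assimilation: no change — [ravhalu]
/pifomudi/:
  Rule 1 Medial Vowel Deletion: [pifomudi] → [pfomudi]
  Rule 2 Progressive Voicing Assimilation: no change — [pfomudi]
/ziwukba/:
  Rule 1 Medial Vowel Deletion: [ziwukba] → [zwukba]
  Rule 2 Progressive Voicing Assimilation: [zwukba] → [zwukpa]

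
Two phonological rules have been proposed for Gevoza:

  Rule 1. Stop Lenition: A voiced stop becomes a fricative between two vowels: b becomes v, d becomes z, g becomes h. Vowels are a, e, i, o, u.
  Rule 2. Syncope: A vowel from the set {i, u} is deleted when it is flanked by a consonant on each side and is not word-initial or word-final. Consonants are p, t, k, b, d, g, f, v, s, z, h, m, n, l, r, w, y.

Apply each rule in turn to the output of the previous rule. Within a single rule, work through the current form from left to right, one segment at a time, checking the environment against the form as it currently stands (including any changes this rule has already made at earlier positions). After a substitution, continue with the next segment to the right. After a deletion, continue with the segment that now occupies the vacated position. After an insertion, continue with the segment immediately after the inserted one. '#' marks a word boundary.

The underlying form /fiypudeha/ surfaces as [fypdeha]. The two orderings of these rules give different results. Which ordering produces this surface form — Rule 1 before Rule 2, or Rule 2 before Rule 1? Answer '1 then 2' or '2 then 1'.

2 then 1

Order 1 then 2:
  1 Stop Lenition: [fiypudeha] → [fiypuzeha]
  2 Syncope: [fiypuzeha] → [fypzeha]
  result: [fypzeha]
Order 2 then 1:
  2 Syncope: [fiypudeha] → [fypdeha]
  1 Stop Lenition: no change — [fypdeha]
  result: [fypdeha]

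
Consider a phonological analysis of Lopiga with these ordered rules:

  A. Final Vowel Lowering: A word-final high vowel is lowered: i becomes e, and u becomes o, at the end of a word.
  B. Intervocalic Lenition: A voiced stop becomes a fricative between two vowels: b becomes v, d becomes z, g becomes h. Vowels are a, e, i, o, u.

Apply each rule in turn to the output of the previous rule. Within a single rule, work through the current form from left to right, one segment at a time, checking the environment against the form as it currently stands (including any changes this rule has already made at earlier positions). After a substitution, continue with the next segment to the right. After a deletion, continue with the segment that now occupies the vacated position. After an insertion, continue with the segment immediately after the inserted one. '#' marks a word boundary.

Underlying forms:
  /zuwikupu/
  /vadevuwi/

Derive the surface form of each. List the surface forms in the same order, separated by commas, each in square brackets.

/zuwikupu/:
  A Final Vowel Lowering: [zuwikupu] → [zuwikupo]
  B Intervocalic Lenition: no change — [zuwikupo]
/vadevuwi/:
  A Final Vowel Lowering: [vadevuwi] → [vadevuwe]
  B Intervocalic Lenition: [vadevuwe] → [vazevuwe]

[zuwikupo], [vazevuwe]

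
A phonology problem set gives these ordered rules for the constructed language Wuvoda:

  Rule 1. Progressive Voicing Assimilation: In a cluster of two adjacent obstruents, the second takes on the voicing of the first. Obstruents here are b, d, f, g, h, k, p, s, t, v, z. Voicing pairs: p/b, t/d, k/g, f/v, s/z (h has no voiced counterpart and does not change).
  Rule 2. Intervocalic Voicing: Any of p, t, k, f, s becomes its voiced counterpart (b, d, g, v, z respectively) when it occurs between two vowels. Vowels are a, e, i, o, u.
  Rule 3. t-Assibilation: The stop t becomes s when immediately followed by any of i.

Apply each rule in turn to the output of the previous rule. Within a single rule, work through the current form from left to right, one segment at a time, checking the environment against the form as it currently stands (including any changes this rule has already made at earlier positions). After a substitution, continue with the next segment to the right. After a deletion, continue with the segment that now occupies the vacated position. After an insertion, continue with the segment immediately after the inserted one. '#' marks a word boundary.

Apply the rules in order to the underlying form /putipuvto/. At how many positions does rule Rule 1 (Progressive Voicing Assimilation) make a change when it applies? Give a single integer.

Rule 1 Progressive Voicing Assimilation: [putipuvto] → [putipuvdo]
Rule 2 Intervocalic Voicing: [putipuvdo] → [pudibuvdo]
Rule 3 t-Assibilation: no change — [pudibuvdo]
Rule Rule 1 changed 1 position(s).

1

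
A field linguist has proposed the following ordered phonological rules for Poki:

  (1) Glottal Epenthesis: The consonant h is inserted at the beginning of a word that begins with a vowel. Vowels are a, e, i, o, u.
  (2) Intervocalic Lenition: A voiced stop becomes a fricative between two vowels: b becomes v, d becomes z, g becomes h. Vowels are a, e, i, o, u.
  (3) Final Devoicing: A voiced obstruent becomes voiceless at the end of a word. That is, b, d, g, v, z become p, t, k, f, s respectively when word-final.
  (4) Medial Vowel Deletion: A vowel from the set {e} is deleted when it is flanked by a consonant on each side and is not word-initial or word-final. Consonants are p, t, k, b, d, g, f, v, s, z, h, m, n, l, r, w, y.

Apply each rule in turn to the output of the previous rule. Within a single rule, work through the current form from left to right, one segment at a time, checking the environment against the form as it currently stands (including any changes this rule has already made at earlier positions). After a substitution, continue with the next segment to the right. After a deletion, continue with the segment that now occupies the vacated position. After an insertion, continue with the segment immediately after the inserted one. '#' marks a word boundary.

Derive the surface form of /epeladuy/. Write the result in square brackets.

[hplazuy]

(1) Glottal Epenthesis: [epeladuy] → [hepeladuy]
(2) Intervocalic Lenition: [hepeladuy] → [hepelazuy]
(3) Final Devoicing: no change — [hepelazuy]
(4) Medial Vowel Deletion: [hepelazuy] → [hplazuy]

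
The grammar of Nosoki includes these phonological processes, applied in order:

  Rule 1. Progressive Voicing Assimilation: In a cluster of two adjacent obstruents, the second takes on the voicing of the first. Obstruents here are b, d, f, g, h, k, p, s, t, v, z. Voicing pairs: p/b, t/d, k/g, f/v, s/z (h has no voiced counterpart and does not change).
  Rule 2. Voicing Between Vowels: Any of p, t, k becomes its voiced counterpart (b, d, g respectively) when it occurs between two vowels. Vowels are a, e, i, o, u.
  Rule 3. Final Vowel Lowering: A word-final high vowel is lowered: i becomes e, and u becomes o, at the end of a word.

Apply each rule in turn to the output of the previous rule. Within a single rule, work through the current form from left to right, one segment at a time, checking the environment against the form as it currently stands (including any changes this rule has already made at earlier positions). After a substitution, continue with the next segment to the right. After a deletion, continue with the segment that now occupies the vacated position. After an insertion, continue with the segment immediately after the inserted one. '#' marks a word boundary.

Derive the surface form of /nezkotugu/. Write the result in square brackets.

[nezgodugo]

Rule 1 Progressive Voicing Assimilation: [nezkotugu] → [nezgotugu]
Rule 2 Voicing Between Vowels: [nezgotugu] → [nezgodugu]
Rule 3 Final Vowel Lowering: [nezgodugu] → [nezgodugo]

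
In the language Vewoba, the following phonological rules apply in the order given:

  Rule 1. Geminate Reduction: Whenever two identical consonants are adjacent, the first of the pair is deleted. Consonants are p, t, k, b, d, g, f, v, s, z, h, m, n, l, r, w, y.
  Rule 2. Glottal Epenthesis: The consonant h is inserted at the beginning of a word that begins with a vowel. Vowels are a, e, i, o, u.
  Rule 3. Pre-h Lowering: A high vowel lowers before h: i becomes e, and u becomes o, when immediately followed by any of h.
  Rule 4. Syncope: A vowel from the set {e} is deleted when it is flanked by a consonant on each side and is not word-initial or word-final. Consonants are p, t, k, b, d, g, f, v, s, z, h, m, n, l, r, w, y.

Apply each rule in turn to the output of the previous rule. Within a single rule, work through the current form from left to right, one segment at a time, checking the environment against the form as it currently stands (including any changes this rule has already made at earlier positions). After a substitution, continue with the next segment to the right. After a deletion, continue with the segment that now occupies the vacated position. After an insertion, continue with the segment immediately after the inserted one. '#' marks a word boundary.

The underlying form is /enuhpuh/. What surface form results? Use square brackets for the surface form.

Rule 1 Geminate Reduction: no change — [enuhpuh]
Rule 2 Glottal Epenthesis: [enuhpuh] → [henuhpuh]
Rule 3 Pre-h Lowering: [henuhpuh] → [henohpoh]
Rule 4 Syncope: [henohpoh] → [hnohpoh]

[hnohpoh]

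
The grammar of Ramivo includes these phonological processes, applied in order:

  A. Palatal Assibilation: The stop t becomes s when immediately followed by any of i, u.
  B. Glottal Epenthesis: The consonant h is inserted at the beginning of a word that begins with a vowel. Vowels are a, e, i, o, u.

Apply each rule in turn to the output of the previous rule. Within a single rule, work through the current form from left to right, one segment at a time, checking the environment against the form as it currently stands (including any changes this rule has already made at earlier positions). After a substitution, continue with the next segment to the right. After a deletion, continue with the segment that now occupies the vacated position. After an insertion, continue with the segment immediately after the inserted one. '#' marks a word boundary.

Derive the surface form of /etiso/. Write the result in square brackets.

[hesiso]

A Palatal Assibilation: [etiso] → [esiso]
B Glottal Epenthesis: [esiso] → [hesiso]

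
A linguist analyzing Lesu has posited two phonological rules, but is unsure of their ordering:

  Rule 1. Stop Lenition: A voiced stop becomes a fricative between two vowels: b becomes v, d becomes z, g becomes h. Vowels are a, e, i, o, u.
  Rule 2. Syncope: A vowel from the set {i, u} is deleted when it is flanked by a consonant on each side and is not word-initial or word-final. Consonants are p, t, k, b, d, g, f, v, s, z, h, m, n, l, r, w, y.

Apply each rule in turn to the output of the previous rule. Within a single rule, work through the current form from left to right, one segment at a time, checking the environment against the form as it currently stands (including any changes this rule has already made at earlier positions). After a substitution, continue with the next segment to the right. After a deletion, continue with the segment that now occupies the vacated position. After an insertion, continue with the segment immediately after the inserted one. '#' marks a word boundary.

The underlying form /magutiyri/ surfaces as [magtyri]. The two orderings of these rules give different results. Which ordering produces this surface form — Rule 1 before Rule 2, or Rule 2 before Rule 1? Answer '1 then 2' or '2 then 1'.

Order 1 then 2:
  1 Stop Lenition: [magutiyri] → [mahutiyri]
  2 Syncope: [mahutiyri] → [mahtyri]
  result: [mahtyri]
Order 2 then 1:
  2 Syncope: [magutiyri] → [magtyri]
  1 Stop Lenition: no change — [magtyri]
  result: [magtyri]

2 then 1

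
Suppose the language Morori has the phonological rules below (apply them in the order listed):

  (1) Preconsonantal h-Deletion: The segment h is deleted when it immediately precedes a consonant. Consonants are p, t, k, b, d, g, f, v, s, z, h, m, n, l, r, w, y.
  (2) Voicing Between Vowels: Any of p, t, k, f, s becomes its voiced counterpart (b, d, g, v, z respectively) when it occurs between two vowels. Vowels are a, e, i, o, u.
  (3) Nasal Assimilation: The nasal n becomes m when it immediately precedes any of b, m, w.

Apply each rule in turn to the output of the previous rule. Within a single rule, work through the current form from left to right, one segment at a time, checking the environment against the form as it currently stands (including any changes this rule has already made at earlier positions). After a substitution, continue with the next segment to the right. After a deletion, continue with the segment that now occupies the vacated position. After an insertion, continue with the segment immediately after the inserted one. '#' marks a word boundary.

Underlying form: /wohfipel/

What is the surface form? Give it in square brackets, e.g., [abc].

[wovibel]

(1) Preconsonantal h-Deletion: [wohfipel] → [wofipel]
(2) Voicing Between Vowels: [wofipel] → [wovibel]
(3) Nasal Assimilation: no change — [wovibel]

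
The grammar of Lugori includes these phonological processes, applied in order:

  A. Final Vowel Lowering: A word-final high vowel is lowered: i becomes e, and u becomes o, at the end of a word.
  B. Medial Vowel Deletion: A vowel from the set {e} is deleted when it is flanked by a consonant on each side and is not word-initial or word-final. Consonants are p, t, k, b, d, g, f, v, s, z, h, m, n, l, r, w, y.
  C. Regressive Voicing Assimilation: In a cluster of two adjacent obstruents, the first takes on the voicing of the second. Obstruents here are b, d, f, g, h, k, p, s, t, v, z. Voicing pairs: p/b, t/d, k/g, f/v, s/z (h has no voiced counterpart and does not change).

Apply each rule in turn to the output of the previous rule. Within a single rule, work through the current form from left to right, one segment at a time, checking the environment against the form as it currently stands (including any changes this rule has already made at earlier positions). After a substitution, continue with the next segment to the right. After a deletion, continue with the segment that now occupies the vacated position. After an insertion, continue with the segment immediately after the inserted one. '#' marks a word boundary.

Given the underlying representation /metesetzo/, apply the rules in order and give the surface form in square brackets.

A Final Vowel Lowering: no change — [metesetzo]
B Medial Vowel Deletion: [metesetzo] → [mtstzo]
C Regressive Voicing Assimilation: [mtstzo] → [mtsdzo]

[mtsdzo]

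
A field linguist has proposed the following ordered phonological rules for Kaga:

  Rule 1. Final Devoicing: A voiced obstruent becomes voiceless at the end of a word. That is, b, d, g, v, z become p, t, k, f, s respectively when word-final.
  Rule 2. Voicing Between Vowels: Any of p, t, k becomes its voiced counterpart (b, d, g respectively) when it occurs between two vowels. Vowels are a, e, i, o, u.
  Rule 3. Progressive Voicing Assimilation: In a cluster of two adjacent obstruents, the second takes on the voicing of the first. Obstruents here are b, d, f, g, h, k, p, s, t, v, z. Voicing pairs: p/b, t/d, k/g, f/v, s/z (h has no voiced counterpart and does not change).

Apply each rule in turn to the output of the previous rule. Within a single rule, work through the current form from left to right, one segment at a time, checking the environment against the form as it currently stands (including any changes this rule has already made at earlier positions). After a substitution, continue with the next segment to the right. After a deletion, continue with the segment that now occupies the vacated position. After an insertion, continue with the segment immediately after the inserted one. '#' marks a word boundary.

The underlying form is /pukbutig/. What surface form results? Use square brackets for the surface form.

Rule 1 Final Devoicing: [pukbutig] → [pukbutik]
Rule 2 Voicing Between Vowels: [pukbutik] → [pukbudik]
Rule 3 Progressive Voicing Assimilation: [pukbudik] → [pukpudik]

[pukpudik]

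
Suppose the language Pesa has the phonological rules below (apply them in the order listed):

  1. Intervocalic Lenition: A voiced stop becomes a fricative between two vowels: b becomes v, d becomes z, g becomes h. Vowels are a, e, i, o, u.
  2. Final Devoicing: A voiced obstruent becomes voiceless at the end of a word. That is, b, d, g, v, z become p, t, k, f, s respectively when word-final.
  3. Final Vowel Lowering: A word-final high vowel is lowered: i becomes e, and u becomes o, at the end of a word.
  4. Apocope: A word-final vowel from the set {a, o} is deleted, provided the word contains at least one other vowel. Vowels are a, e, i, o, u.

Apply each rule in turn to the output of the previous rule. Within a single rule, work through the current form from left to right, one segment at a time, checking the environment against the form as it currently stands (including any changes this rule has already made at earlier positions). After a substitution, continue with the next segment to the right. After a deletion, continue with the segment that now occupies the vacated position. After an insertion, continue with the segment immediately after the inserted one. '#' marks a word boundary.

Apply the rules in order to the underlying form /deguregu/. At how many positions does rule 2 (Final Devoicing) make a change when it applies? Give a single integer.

0

1 Intervocalic Lenition: [deguregu] → [dehurehu]
2 Final Devoicing: no change — [dehurehu]
3 Final Vowel Lowering: [dehurehu] → [dehureho]
4 Apocope: [dehureho] → [dehureh]
Rule 2 changed 0 position(s).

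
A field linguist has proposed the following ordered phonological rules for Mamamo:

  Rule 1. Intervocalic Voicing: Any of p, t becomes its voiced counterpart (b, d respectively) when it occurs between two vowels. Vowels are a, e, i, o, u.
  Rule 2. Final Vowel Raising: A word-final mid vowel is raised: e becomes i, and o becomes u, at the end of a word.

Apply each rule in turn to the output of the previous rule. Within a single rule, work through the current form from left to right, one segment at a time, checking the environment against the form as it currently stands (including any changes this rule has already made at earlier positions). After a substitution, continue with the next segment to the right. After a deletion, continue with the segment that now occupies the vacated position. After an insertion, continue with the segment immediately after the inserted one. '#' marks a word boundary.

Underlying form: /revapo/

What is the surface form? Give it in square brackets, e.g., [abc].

Rule 1 Intervocalic Voicing: [revapo] → [revabo]
Rule 2 Final Vowel Raising: [revabo] → [revabu]

[revabu]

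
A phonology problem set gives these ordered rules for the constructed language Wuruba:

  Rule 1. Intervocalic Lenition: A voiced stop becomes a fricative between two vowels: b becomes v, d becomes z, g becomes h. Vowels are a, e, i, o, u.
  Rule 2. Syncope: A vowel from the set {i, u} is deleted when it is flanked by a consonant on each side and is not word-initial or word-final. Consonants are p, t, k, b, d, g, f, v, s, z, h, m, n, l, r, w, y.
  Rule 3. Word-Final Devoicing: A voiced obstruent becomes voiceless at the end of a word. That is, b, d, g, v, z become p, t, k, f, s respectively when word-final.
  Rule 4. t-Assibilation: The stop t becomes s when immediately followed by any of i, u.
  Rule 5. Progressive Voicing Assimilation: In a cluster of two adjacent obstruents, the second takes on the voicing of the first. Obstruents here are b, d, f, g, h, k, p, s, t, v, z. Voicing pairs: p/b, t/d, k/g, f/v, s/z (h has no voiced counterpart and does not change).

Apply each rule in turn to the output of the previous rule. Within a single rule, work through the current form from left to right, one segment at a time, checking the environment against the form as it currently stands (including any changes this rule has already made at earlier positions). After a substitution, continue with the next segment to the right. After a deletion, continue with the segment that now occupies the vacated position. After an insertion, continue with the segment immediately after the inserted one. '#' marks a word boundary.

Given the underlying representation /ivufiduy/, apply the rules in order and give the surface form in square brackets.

[ivvzy]

Rule 1 Intervocalic Lenition: [ivufiduy] → [ivufizuy]
Rule 2 Syncope: [ivufizuy] → [ivfzy]
Rule 3 Word-Final Devoicing: no change — [ivfzy]
Rule 4 t-Assibilation: no change — [ivfzy]
Rule 5 Progressive Voicing Assimilation: [ivfzy] → [ivvzy]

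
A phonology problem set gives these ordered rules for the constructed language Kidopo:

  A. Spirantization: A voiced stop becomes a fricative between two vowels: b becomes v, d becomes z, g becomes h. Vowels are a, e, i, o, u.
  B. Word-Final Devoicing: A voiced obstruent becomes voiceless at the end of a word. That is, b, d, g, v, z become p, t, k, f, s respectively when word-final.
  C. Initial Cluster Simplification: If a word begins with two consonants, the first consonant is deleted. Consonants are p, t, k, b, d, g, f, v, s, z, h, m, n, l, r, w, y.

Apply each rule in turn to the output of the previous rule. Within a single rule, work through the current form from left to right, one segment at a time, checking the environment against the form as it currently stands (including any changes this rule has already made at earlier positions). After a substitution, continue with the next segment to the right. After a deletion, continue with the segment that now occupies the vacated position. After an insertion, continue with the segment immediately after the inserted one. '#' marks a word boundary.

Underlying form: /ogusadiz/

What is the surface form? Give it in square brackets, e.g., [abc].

[ohusazis]

A Spirantization: [ogusadiz] → [ohusaziz]
B Word-Final Devoicing: [ohusaziz] → [ohusazis]
C Initial Cluster Simplification: no change — [ohusazis]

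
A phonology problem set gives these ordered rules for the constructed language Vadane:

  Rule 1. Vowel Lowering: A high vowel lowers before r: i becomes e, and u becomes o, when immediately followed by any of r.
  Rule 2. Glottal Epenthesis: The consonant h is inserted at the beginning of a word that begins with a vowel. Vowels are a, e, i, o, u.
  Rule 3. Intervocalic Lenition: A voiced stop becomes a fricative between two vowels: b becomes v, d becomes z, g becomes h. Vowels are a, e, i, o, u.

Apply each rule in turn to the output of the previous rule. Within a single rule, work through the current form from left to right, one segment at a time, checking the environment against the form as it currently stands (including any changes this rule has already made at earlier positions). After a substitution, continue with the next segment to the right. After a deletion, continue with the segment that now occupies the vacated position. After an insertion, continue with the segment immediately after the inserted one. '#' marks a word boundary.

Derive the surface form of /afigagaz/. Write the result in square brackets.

[hafihahaz]

Rule 1 Vowel Lowering: no change — [afigagaz]
Rule 2 Glottal Epenthesis: [afigagaz] → [hafigagaz]
Rule 3 Intervocalic Lenition: [hafigagaz] → [hafihahaz]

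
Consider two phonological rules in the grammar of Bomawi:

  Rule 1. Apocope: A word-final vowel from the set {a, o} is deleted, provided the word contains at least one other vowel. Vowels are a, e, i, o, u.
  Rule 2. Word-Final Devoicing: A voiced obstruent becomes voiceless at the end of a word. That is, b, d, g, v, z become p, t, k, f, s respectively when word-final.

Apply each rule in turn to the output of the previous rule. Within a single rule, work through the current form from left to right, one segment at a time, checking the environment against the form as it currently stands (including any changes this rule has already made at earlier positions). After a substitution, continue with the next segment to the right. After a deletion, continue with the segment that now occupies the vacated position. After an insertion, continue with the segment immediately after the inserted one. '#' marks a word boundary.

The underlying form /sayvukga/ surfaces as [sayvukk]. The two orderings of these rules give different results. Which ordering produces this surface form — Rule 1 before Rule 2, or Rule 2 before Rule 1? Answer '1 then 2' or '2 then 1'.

1 then 2

Order 1 then 2:
  1 Apocope: [sayvukga] → [sayvukg]
  2 Word-Final Devoicing: [sayvukg] → [sayvukk]
  result: [sayvukk]
Order 2 then 1:
  2 Word-Final Devoicing: no change — [sayvukga]
  1 Apocope: [sayvukga] → [sayvukg]
  result: [sayvukg]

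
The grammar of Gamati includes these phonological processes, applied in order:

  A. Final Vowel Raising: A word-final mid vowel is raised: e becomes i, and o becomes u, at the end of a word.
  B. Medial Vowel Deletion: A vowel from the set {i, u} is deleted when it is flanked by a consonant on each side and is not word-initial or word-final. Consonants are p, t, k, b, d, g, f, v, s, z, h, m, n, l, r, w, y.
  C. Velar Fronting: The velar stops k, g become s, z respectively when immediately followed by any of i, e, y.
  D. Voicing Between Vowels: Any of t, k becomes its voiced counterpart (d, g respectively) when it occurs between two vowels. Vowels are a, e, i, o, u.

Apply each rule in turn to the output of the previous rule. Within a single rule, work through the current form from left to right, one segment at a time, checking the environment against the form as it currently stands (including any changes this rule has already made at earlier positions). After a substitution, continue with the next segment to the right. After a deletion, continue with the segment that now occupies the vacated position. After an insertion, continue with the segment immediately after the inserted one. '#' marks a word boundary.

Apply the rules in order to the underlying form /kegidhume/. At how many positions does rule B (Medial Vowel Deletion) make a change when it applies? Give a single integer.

2

A Final Vowel Raising: [kegidhume] → [kegidhumi]
B Medial Vowel Deletion: [kegidhumi] → [kegdhmi]
C Velar Fronting: [kegdhmi] → [segdhmi]
D Voicing Between Vowels: no change — [segdhmi]
Rule B changed 2 position(s).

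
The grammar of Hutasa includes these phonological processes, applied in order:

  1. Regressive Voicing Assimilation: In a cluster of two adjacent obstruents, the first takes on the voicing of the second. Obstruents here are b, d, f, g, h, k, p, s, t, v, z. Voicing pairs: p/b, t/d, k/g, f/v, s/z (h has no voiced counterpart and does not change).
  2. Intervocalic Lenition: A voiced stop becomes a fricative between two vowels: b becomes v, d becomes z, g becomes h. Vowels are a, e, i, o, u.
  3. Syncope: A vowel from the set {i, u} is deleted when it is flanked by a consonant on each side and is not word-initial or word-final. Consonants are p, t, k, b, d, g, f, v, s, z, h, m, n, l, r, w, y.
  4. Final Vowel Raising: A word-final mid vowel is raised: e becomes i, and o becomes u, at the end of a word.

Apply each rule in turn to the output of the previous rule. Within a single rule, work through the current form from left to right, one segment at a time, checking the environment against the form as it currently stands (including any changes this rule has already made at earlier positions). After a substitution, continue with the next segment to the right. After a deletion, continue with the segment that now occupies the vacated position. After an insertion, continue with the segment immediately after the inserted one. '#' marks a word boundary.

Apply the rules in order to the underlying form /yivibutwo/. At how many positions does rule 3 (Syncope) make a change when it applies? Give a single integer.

3

1 Regressive Voicing Assimilation: no change — [yivibutwo]
2 Intervocalic Lenition: [yivibutwo] → [yivivutwo]
3 Syncope: [yivivutwo] → [yvvtwo]
4 Final Vowel Raising: [yvvtwo] → [yvvtwu]
Rule 3 changed 3 position(s).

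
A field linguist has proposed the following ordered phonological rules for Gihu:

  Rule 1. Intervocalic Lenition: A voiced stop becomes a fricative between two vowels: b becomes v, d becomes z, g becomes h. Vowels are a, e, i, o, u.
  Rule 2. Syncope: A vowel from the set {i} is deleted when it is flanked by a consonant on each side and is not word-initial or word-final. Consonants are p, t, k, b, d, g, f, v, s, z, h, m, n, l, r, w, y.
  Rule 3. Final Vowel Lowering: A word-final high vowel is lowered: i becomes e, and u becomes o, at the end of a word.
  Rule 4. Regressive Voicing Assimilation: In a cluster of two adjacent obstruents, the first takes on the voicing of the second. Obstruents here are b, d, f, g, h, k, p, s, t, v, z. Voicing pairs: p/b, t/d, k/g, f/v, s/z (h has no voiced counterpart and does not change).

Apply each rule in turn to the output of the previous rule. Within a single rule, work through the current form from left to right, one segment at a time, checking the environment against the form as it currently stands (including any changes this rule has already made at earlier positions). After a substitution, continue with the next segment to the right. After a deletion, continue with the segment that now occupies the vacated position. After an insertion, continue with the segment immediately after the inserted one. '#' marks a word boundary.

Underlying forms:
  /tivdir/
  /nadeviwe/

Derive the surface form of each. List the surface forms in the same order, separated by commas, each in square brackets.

[dvdr], [nazevwe]

/tivdir/:
  Rule 1 Intervocalic Lenition: no change — [tivdir]
  Rule 2 Syncope: [tivdir] → [tvdr]
  Rule 3 Final Vowel Lowering: no change — [tvdr]
  Rule 4 Regressive Voicing Assimilation: [tvdr] → [dvdr]
/nadeviwe/:
  Rule 1 Intervocalic Lenition: [nadeviwe] → [nazeviwe]
  Rule 2 Syncope: [nazeviwe] → [nazevwe]
  Rule 3 Final Vowel Lowering: no change — [nazevwe]
  Rule 4 Regressive Voicing Assimilation: no change — [nazevwe]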